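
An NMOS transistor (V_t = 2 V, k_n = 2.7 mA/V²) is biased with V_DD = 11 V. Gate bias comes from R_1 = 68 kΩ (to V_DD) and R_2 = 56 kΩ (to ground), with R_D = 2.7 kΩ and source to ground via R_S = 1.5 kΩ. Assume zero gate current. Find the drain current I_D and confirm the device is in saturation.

V_G = V_DD·R_2/(R_1+R_2) = 11×56/124 = 4.97 V.
Assume saturation: I_D = (k_n/2)(V_GS − V_t)² with V_GS = V_G − I_D·R_S = 4.97 − 1.5·I_D.
Substituting gives 3.04·I_D² − 13·I_D + 11.9 = 0, with roots I_D = 1.32 or 2.97 mA.
The root I_D = 2.97 mA gives V_GS = 0.518 V ≤ V_t, so take I_D = 1.32 mA.
Then V_GS = 2.99 V and V_DS = V_DD − I_D(R_D+R_S) = 11 − 1.32×4.2 = 5.46 V.
Saturation requires V_DS ≥ V_GS − V_t = 0.989 V; 5.46 ≥ 0.989 ✓.

I_D ≈ 1.3 mA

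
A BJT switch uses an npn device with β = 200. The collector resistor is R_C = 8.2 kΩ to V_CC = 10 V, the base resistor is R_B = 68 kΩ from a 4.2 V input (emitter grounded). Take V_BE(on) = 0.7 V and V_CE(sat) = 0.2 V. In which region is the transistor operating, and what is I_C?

saturation; I_C ≈ 1.2 mA

Assume active: I_B = (4.2 − 0.7)/68 = 0.0515 mA, giving I_C = β·I_B = 10.3 mA.
But then V_CE = 10 − 10.3×8.2 = -74.4 V < V_CE(sat) = 0.2 V — impossible in the active region.
So the transistor is saturated. With V_CE = 0.2 V, I_C = (V_CC − 0.2)/R_C = 9.8/8.2 = 1.2 mA.
Check: β·I_B = 10.3 mA > I_C = 1.2 mA, confirming saturation.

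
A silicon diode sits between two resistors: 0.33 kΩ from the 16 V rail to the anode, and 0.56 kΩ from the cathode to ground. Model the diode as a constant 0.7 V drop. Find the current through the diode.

I ≈ 17 mA

The two resistors are in series with the diode, so KVL gives 16 = I·0.33 + 0.7 + I·0.56.
I = (16 − 0.7) / (0.33 + 0.56) kΩ = 15.3 / 0.89 = 17.2 mA.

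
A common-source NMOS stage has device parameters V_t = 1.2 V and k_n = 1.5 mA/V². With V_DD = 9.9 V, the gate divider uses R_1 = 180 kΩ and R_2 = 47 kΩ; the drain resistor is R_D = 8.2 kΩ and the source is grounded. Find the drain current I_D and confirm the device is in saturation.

I_D ≈ 0.54 mA

V_G = V_DD·R_2/(R_1+R_2) = 9.9×47/227 = 2.05 V. With the source grounded, V_GS = V_G = 2.05 V.
Assume saturation: I_D = (k_n/2)(V_GS − V_t)² = (1.5/2)×(2.05 − 1.2)² = 0.75×0.85² = 0.542 mA.
V_DS = V_DD − I_D·R_D = 9.9 − 0.542×8.2 = 5.46 V.
Saturation requires V_DS ≥ V_GS − V_t = 0.85 V; 5.46 ≥ 0.85 ✓.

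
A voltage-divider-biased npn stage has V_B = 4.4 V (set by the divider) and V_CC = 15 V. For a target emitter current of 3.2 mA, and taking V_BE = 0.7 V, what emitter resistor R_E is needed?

R_E ≈ 1.2 kΩ

V_E = V_B − V_BE = 4.4 − 0.7 = 3.7 V.
R_E = V_E / I_E = 3.7 / 3.2 = 1.16 kΩ.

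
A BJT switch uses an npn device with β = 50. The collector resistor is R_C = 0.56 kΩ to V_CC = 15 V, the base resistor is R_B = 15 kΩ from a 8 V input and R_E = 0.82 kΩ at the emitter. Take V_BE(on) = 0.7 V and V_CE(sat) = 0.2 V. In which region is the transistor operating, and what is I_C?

Assume active. Base-emitter loop: I_B = (V_BB − V_BE)/(R_B + (β+1)R_E) = (8 − 0.7)/(15 + 51×0.82) = 0.128 mA.
I_C = β·I_B = 50×0.128 = 6.42 mA.
V_CE = V_CC − I_C·R_C − I_E·R_E = 15 − 6.42×0.56 − 6.55×0.82 = 6.03 V > V_CE(sat), so the active-region assumption holds.

active; I_C ≈ 6.4 mA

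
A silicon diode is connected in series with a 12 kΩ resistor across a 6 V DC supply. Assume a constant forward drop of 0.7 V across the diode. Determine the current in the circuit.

KVL around the loop: 6 = V_D + I·R = 0.7 + I × 12 kΩ.
So I = (6 − 0.7) / 12 kΩ = 5.3 / 12 = 0.442 mA.

I ≈ 0.44 mA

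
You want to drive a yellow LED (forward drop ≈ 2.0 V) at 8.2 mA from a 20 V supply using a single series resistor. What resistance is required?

The resistor drops V_S − V_D = 20 − 2.0 = 18 V at 8.2 mA.
R = 18 V / 8.2 mA = 2.2 kΩ.

R ≈ 2.2 kΩ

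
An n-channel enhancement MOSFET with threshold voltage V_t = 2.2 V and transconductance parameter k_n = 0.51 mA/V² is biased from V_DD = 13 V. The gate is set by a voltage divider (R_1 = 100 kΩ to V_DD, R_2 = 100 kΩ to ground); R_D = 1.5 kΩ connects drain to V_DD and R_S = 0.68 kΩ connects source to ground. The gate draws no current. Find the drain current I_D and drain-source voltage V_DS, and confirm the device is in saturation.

V_G = V_DD·R_2/(R_1+R_2) = 13×100/200 = 6.5 V.
Assume saturation: I_D = (k_n/2)(V_GS − V_t)² with V_GS = V_G − I_D·R_S = 6.5 − 0.68·I_D.
Substituting gives 0.118·I_D² − 2.49·I_D + 4.71 = 0, with roots I_D = 2.1 or 19 mA.
The root I_D = 19 mA gives V_GS = -6.44 V ≤ V_t, so take I_D = 2.1 mA.
Then V_GS = 5.07 V and V_DS = V_DD − I_D(R_D+R_S) = 13 − 2.1×2.18 = 8.42 V.
Saturation requires V_DS ≥ V_GS − V_t = 2.87 V; 8.42 ≥ 2.87 ✓.

I_D ≈ 2.1 mA, V_DS ≈ 8.4 V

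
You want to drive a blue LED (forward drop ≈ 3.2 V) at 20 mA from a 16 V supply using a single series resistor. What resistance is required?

R ≈ 0.64 kΩ

The resistor drops V_S − V_D = 16 − 3.2 = 12.8 V at 20 mA.
R = 12.8 V / 20 mA = 0.64 kΩ.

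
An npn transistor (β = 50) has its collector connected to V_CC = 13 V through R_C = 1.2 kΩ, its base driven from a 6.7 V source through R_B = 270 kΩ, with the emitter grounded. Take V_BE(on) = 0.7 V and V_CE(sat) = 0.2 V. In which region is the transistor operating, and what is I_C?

Assume active. Base-emitter loop: I_B = (V_BB − V_BE)/R_B = (6.7 − 0.7)/270 = 0.0222 mA.
I_C = β·I_B = 50×0.0222 = 1.11 mA.
V_CE = V_CC − I_C·R_C = 13 − 1.11×1.2 = 11.7 V > V_CE(sat), so the active-region assumption holds.

active; I_C ≈ 1.1 mA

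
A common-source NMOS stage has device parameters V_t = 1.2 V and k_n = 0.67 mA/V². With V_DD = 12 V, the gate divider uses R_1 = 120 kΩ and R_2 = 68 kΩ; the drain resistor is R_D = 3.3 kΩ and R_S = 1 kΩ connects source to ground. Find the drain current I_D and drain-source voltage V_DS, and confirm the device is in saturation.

I_D ≈ 1.2 mA, V_DS ≈ 6.7 V

V_G = V_DD·R_2/(R_1+R_2) = 12×68/188 = 4.34 V.
Assume saturation: I_D = (k_n/2)(V_GS − V_t)² with V_GS = V_G − I_D·R_S = 4.34 − 1·I_D.
Substituting gives 0.335·I_D² − 3.1·I_D + 3.3 = 0, with roots I_D = 1.23 or 8.04 mA.
The root I_D = 8.04 mA gives V_GS = -3.7 V ≤ V_t, so take I_D = 1.23 mA.
Then V_GS = 3.11 V and V_DS = V_DD − I_D(R_D+R_S) = 12 − 1.23×4.3 = 6.72 V.
Saturation requires V_DS ≥ V_GS − V_t = 1.91 V; 6.72 ≥ 1.91 ✓.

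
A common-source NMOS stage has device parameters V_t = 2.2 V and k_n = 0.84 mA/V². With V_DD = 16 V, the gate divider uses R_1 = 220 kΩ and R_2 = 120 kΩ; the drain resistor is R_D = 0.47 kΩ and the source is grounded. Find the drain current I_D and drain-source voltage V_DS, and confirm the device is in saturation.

I_D ≈ 5 mA, V_DS ≈ 14 V

V_G = V_DD·R_2/(R_1+R_2) = 16×120/340 = 5.65 V. With the source grounded, V_GS = V_G = 5.65 V.
Assume saturation: I_D = (k_n/2)(V_GS − V_t)² = (0.84/2)×(5.65 − 2.2)² = 0.42×3.45² = 4.99 mA.
V_DS = V_DD − I_D·R_D = 16 − 4.99×0.47 = 13.7 V.
Saturation requires V_DS ≥ V_GS − V_t = 3.45 V; 13.7 ≥ 3.45 ✓.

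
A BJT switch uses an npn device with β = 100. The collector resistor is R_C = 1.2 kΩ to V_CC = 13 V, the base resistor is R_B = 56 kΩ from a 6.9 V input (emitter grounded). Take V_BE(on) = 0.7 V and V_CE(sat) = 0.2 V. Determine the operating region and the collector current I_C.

saturation; I_C ≈ 11 mA

Assume active: I_B = (6.9 − 0.7)/56 = 0.111 mA, giving I_C = β·I_B = 11.1 mA.
But then V_CE = 13 − 11.1×1.2 = -0.286 V < V_CE(sat) = 0.2 V — impossible in the active region.
So the transistor is saturated. With V_CE = 0.2 V, I_C = (V_CC − 0.2)/R_C = 12.8/1.2 = 10.7 mA.
Check: β·I_B = 11.1 mA > I_C = 10.7 mA, confirming saturation.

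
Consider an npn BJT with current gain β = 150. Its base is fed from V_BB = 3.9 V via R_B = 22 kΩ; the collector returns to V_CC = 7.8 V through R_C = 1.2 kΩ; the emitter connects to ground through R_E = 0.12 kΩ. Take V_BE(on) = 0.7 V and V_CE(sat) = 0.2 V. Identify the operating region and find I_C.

Assume active: I_B = (3.9 − 0.7)/(22 + 151×0.12) = 0.0798 mA, I_C = β·I_B = 12 mA.
Then V_CE = 7.8 − 12×1.2 − 12×0.12 = -8 V < 0.2 V — the active assumption fails.
Re-solve with V_CE = 0.2 V. KCL at the emitter: V_E/R_E = (V_BB−0.7−V_E)/R_B + (V_CC−0.2−V_E)/R_C, giving V_E = 0.703 V.
I_C = (V_CC − 0.2 − V_E)/R_C = (7.6 − 0.703)/1.2 = 5.75 mA.
Check: I_B = (3.2 − 0.703)/22 = 0.113 mA, and β·I_B = 17 mA > I_C, confirming saturation.

saturation; I_C ≈ 5.7 mA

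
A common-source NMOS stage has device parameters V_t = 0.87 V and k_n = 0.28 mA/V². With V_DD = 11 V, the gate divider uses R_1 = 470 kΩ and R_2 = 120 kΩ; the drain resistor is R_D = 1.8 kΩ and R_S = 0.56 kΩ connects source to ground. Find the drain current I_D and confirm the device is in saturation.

I_D ≈ 0.22 mA

V_G = V_DD·R_2/(R_1+R_2) = 11×120/590 = 2.24 V.
Assume saturation: I_D = (k_n/2)(V_GS − V_t)² with V_GS = V_G − I_D·R_S = 2.24 − 0.56·I_D.
Substituting gives 0.0439·I_D² − 1.21·I_D + 0.262 = 0, with roots I_D = 0.217 or 27.4 mA.
The root I_D = 27.4 mA gives V_GS = -13.1 V ≤ V_t, so take I_D = 0.217 mA.
Then V_GS = 2.12 V and V_DS = V_DD − I_D(R_D+R_S) = 11 − 0.217×2.36 = 10.5 V.
Saturation requires V_DS ≥ V_GS − V_t = 1.25 V; 10.5 ≥ 1.25 ✓.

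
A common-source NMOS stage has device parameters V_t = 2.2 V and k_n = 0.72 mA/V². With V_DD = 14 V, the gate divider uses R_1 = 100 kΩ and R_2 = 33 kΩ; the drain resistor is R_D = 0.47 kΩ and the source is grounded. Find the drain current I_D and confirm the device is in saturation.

I_D ≈ 0.58 mA

V_G = V_DD·R_2/(R_1+R_2) = 14×33/133 = 3.47 V. With the source grounded, V_GS = V_G = 3.47 V.
Assume saturation: I_D = (k_n/2)(V_GS − V_t)² = (0.72/2)×(3.47 − 2.2)² = 0.36×1.27² = 0.584 mA.
V_DS = V_DD − I_D·R_D = 14 − 0.584×0.47 = 13.7 V.
Saturation requires V_DS ≥ V_GS − V_t = 1.27 V; 13.7 ≥ 1.27 ✓.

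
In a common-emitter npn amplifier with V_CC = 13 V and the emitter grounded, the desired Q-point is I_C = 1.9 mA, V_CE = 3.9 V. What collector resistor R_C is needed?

Collector loop: V_CC = I_C·R_C + V_CE.
R_C = (V_CC − V_CE)/I_C = (13 − 3.9)/1.9 = 4.79 kΩ.

R_C ≈ 4.8 kΩ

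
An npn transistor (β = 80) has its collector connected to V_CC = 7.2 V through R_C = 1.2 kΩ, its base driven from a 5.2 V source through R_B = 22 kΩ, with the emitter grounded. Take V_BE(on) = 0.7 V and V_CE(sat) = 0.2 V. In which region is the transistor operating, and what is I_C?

Assume active: I_B = (5.2 − 0.7)/22 = 0.205 mA, giving I_C = β·I_B = 16.4 mA.
But then V_CE = 7.2 − 16.4×1.2 = -12.4 V < V_CE(sat) = 0.2 V — impossible in the active region.
So the transistor is saturated. With V_CE = 0.2 V, I_C = (V_CC − 0.2)/R_C = 7/1.2 = 5.83 mA.
Check: β·I_B = 16.4 mA > I_C = 5.83 mA, confirming saturation.

saturation; I_C ≈ 5.8 mA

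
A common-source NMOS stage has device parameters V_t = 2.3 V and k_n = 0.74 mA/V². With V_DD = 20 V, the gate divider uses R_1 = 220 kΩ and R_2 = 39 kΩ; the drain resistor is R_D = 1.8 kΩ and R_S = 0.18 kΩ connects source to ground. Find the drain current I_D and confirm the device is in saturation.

I_D ≈ 0.17 mA

V_G = V_DD·R_2/(R_1+R_2) = 20×39/259 = 3.01 V.
Assume saturation: I_D = (k_n/2)(V_GS − V_t)² with V_GS = V_G − I_D·R_S = 3.01 − 0.18·I_D.
Substituting gives 0.012·I_D² − 1.09·I_D + 0.187 = 0, with roots I_D = 0.171 or 91.2 mA.
The root I_D = 91.2 mA gives V_GS = -13.4 V ≤ V_t, so take I_D = 0.171 mA.
Then V_GS = 2.98 V and V_DS = V_DD − I_D(R_D+R_S) = 20 − 0.171×1.98 = 19.7 V.
Saturation requires V_DS ≥ V_GS − V_t = 0.681 V; 19.7 ≥ 0.681 ✓.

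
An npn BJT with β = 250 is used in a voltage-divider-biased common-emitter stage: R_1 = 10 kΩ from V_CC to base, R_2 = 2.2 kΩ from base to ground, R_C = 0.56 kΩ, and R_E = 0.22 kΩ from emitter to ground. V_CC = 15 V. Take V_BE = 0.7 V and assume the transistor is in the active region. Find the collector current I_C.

Thevenize the base divider: V_Th = V_CC·R_2/(R_1+R_2) = 15×2.2/12.2 = 2.7 V, R_Th = R_1‖R_2 = 1.8 kΩ.
Base-emitter loop: V_Th = I_B·R_Th + V_BE + (β+1)I_B·R_E, so I_B = (2.7 − 0.7) / (1.8 + 251×0.22) = 0.0352 mA.
I_C = β·I_B = 250×0.0352 = 8.79 mA, and I_E = (β+1)I_B = 8.83 mA.
V_CE = V_CC − I_C·R_C − I_E·R_E = 15 − 8.79×0.56 − 8.83×0.22 = 8.14 V.
V_CE = 8.14 V > 0.2 V confirms active-region operation.

I_C ≈ 8.8 mA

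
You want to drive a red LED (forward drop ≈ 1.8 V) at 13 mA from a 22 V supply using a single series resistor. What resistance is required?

R ≈ 1.6 kΩ

The resistor drops V_S − V_D = 22 − 1.8 = 20.2 V at 13 mA.
R = 20.2 V / 13 mA = 1.55 kΩ.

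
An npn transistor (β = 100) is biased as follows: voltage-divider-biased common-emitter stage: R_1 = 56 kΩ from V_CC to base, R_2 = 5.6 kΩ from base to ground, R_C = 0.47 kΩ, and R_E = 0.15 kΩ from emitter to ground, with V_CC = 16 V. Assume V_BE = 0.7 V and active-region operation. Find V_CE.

Thevenize the base divider: V_Th = V_CC·R_2/(R_1+R_2) = 16×5.6/61.6 = 1.45 V, R_Th = R_1‖R_2 = 5.09 kΩ.
Base-emitter loop: V_Th = I_B·R_Th + V_BE + (β+1)I_B·R_E, so I_B = (1.45 − 0.7) / (5.09 + 101×0.15) = 0.0373 mA.
I_C = β·I_B = 100×0.0373 = 3.73 mA, and I_E = (β+1)I_B = 3.77 mA.
V_CE = V_CC − I_C·R_C − I_E·R_E = 16 − 3.73×0.47 − 3.77×0.15 = 13.7 V.
V_CE = 13.7 V > 0.2 V confirms active-region operation.

V_CE ≈ 14 V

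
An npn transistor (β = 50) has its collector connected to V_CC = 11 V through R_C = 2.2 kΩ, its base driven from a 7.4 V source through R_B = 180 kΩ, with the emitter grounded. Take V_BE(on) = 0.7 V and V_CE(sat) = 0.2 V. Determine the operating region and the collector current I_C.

active; I_C ≈ 1.9 mA

Assume active. Base-emitter loop: I_B = (V_BB − V_BE)/R_B = (7.4 − 0.7)/180 = 0.0372 mA.
I_C = β·I_B = 50×0.0372 = 1.86 mA.
V_CE = V_CC − I_C·R_C = 11 − 1.86×2.2 = 6.91 V > V_CE(sat), so the active-region assumption holds.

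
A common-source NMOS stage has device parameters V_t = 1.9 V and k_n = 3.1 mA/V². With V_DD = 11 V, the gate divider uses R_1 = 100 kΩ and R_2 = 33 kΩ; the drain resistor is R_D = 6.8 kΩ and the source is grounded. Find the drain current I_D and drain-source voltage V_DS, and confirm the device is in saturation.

I_D ≈ 1.1 mA, V_DS ≈ 3.8 V

V_G = V_DD·R_2/(R_1+R_2) = 11×33/133 = 2.73 V. With the source grounded, V_GS = V_G = 2.73 V.
Assume saturation: I_D = (k_n/2)(V_GS − V_t)² = (3.1/2)×(2.73 − 1.9)² = 1.55×0.829² = 1.07 mA.
V_DS = V_DD − I_D·R_D = 11 − 1.07×6.8 = 3.75 V.
Saturation requires V_DS ≥ V_GS − V_t = 0.829 V; 3.75 ≥ 0.829 ✓.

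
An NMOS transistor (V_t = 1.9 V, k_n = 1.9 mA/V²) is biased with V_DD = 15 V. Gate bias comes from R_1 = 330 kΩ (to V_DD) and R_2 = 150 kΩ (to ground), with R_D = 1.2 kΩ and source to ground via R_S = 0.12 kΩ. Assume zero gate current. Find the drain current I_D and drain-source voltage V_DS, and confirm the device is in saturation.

V_G = V_DD·R_2/(R_1+R_2) = 15×150/480 = 4.69 V.
Assume saturation: I_D = (k_n/2)(V_GS − V_t)² with V_GS = V_G − I_D·R_S = 4.69 − 0.12·I_D.
Substituting gives 0.0137·I_D² − 1.64·I_D + 7.38 = 0, with roots I_D = 4.7 or 115 mA.
The root I_D = 115 mA gives V_GS = -9.1 V ≤ V_t, so take I_D = 4.7 mA.
Then V_GS = 4.12 V and V_DS = V_DD − I_D(R_D+R_S) = 15 − 4.7×1.32 = 8.8 V.
Saturation requires V_DS ≥ V_GS − V_t = 2.22 V; 8.8 ≥ 2.22 ✓.

I_D ≈ 4.7 mA, V_DS ≈ 8.8 V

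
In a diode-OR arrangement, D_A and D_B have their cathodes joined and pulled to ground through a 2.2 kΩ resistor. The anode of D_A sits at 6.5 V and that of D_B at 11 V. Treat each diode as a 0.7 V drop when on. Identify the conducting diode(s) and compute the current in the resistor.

Assume both conduct. Then node N would need to be at both 6.5−0.7 = 5.8 V and 11−0.7 = 10.3 V, which is impossible.
Assume only D_B conducts: V_N = 11 − 0.7 = 10.3 V, so I_R = 10.3/2.2 = 4.68 mA.
Check D_A: its anode-to-cathode voltage is 6.5 − 10.3 = -3.8 V < 0.7 V, so it is off. The assumption is consistent.

Only D_B conducts; I_R ≈ 4.7 mA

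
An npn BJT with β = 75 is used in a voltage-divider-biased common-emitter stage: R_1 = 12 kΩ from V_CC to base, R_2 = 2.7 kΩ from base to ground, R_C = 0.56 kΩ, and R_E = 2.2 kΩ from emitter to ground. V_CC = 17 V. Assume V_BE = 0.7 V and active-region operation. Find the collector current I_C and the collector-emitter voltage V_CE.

Thevenize the base divider: V_Th = V_CC·R_2/(R_1+R_2) = 17×2.7/14.7 = 3.12 V, R_Th = R_1‖R_2 = 2.2 kΩ.
Base-emitter loop: V_Th = I_B·R_Th + V_BE + (β+1)I_B·R_E, so I_B = (3.12 − 0.7) / (2.2 + 76×2.2) = 0.0143 mA.
I_C = β·I_B = 75×0.0143 = 1.07 mA, and I_E = (β+1)I_B = 1.09 mA.
V_CE = V_CC − I_C·R_C − I_E·R_E = 17 − 1.07×0.56 − 1.09×2.2 = 14 V.
V_CE = 14 V > 0.2 V confirms active-region operation.

I_C ≈ 1.1 mA, V_CE ≈ 14 V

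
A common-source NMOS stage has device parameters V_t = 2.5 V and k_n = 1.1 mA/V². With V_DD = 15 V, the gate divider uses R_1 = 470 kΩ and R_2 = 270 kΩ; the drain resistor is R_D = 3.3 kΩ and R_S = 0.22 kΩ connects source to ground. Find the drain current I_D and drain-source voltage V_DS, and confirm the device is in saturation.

V_G = V_DD·R_2/(R_1+R_2) = 15×270/740 = 5.47 V.
Assume saturation: I_D = (k_n/2)(V_GS − V_t)² with V_GS = V_G − I_D·R_S = 5.47 − 0.22·I_D.
Substituting gives 0.0266·I_D² − 1.72·I_D + 4.86 = 0, with roots I_D = 2.96 or 61.6 mA.
The root I_D = 61.6 mA gives V_GS = -8.09 V ≤ V_t, so take I_D = 2.96 mA.
Then V_GS = 4.82 V and V_DS = V_DD − I_D(R_D+R_S) = 15 − 2.96×3.52 = 4.57 V.
Saturation requires V_DS ≥ V_GS − V_t = 2.32 V; 4.57 ≥ 2.32 ✓.

I_D ≈ 3 mA, V_DS ≈ 4.6 V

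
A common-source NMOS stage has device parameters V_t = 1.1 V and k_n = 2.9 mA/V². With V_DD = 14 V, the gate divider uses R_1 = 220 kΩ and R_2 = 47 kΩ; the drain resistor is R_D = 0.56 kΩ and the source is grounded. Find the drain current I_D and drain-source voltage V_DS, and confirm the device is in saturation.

I_D ≈ 2.7 mA, V_DS ≈ 12 V

V_G = V_DD·R_2/(R_1+R_2) = 14×47/267 = 2.46 V. With the source grounded, V_GS = V_G = 2.46 V.
Assume saturation: I_D = (k_n/2)(V_GS − V_t)² = (2.9/2)×(2.46 − 1.1)² = 1.45×1.36² = 2.7 mA.
V_DS = V_DD − I_D·R_D = 14 − 2.7×0.56 = 12.5 V.
Saturation requires V_DS ≥ V_GS − V_t = 1.36 V; 12.5 ≥ 1.36 ✓.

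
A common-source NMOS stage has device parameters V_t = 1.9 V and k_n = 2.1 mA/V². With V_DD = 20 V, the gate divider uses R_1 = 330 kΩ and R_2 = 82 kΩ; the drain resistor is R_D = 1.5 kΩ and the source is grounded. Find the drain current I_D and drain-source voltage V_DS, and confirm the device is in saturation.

V_G = V_DD·R_2/(R_1+R_2) = 20×82/412 = 3.98 V. With the source grounded, V_GS = V_G = 3.98 V.
Assume saturation: I_D = (k_n/2)(V_GS − V_t)² = (2.1/2)×(3.98 − 1.9)² = 1.05×2.08² = 4.55 mA.
V_DS = V_DD − I_D·R_D = 20 − 4.55×1.5 = 13.2 V.
Saturation requires V_DS ≥ V_GS − V_t = 2.08 V; 13.2 ≥ 2.08 ✓.

I_D ≈ 4.5 mA, V_DS ≈ 13 V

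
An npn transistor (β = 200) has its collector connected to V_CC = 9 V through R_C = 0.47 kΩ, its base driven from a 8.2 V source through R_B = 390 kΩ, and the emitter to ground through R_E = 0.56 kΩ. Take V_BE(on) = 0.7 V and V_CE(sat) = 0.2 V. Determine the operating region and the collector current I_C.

Assume active. Base-emitter loop: I_B = (V_BB − V_BE)/(R_B + (β+1)R_E) = (8.2 − 0.7)/(390 + 201×0.56) = 0.0149 mA.
I_C = β·I_B = 200×0.0149 = 2.98 mA.
V_CE = V_CC − I_C·R_C − I_E·R_E = 9 − 2.98×0.47 − 3×0.56 = 5.92 V > V_CE(sat), so the active-region assumption holds.

active; I_C ≈ 3 mA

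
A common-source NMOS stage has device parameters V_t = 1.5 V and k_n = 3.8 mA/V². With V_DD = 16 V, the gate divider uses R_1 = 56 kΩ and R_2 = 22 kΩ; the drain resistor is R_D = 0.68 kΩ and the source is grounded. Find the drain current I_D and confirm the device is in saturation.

V_G = V_DD·R_2/(R_1+R_2) = 16×22/78 = 4.51 V. With the source grounded, V_GS = V_G = 4.51 V.
Assume saturation: I_D = (k_n/2)(V_GS − V_t)² = (3.8/2)×(4.51 − 1.5)² = 1.9×3.01² = 17.2 mA.
V_DS = V_DD − I_D·R_D = 16 − 17.2×0.68 = 4.27 V.
Saturation requires V_DS ≥ V_GS − V_t = 3.01 V; 4.27 ≥ 3.01 ✓.

I_D ≈ 17 mA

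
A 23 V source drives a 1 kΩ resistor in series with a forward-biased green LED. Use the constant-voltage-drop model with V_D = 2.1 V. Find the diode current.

I ≈ 21 mA

KVL around the loop: 23 = V_D + I·R = 2.1 + I × 1 kΩ.
So I = (23 − 2.1) / 1 kΩ = 20.9 / 1 = 20.9 mA.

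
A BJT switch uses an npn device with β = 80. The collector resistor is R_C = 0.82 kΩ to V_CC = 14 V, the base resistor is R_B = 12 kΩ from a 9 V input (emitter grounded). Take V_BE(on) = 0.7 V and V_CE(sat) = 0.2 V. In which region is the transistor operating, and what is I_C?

saturation; I_C ≈ 17 mA

Assume active: I_B = (9 − 0.7)/12 = 0.692 mA, giving I_C = β·I_B = 55.3 mA.
But then V_CE = 14 − 55.3×0.82 = -31.4 V < V_CE(sat) = 0.2 V — impossible in the active region.
So the transistor is saturated. With V_CE = 0.2 V, I_C = (V_CC − 0.2)/R_C = 13.8/0.82 = 16.8 mA.
Check: β·I_B = 55.3 mA > I_C = 16.8 mA, confirming saturation.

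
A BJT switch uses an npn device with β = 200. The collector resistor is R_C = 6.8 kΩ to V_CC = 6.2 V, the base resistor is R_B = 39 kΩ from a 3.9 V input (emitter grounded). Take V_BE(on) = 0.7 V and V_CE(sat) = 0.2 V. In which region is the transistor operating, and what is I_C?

saturation; I_C ≈ 0.88 mA

Assume active: I_B = (3.9 − 0.7)/39 = 0.0821 mA, giving I_C = β·I_B = 16.4 mA.
But then V_CE = 6.2 − 16.4×6.8 = -105 V < V_CE(sat) = 0.2 V — impossible in the active region.
So the transistor is saturated. With V_CE = 0.2 V, I_C = (V_CC − 0.2)/R_C = 6/6.8 = 0.882 mA.
Check: β·I_B = 16.4 mA > I_C = 0.882 mA, confirming saturation.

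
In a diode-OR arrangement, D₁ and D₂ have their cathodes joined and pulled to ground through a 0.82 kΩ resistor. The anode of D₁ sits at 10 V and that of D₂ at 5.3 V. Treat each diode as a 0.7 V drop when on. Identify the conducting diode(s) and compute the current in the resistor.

Assume both conduct. Then node N would need to be at both 10−0.7 = 9.3 V and 5.3−0.7 = 4.6 V, which is impossible.
Assume only D₁ conducts: V_N = 10 − 0.7 = 9.3 V, so I_R = 9.3/0.82 = 11.3 mA.
Check D₂: its anode-to-cathode voltage is 5.3 − 9.3 = -4 V < 0.7 V, so it is off. The assumption is consistent.

Only D₁ conducts; I_R ≈ 11 mA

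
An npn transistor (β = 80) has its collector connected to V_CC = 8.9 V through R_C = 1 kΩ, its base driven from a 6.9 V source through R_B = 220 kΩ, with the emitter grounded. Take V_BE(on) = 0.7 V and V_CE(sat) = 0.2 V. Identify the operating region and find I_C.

active; I_C ≈ 2.3 mA

Assume active. Base-emitter loop: I_B = (V_BB − V_BE)/R_B = (6.9 − 0.7)/220 = 0.0282 mA.
I_C = β·I_B = 80×0.0282 = 2.25 mA.
V_CE = V_CC − I_C·R_C = 8.9 − 2.25×1 = 6.65 V > V_CE(sat), so the active-region assumption holds.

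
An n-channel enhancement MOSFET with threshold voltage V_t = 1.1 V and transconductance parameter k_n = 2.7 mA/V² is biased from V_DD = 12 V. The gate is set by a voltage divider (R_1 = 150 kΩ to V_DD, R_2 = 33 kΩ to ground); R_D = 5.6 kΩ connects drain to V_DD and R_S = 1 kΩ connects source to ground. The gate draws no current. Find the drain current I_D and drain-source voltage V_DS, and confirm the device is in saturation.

V_G = V_DD·R_2/(R_1+R_2) = 12×33/183 = 2.16 V.
Assume saturation: I_D = (k_n/2)(V_GS − V_t)² with V_GS = V_G − I_D·R_S = 2.16 − 1·I_D.
Substituting gives 1.35·I_D² − 3.87·I_D + 1.53 = 0, with roots I_D = 0.472 or 2.4 mA.
The root I_D = 2.4 mA gives V_GS = -0.232 V ≤ V_t, so take I_D = 0.472 mA.
Then V_GS = 1.69 V and V_DS = V_DD − I_D(R_D+R_S) = 12 − 0.472×6.6 = 8.88 V.
Saturation requires V_DS ≥ V_GS − V_t = 0.592 V; 8.88 ≥ 0.592 ✓.

I_D ≈ 0.47 mA, V_DS ≈ 8.9 V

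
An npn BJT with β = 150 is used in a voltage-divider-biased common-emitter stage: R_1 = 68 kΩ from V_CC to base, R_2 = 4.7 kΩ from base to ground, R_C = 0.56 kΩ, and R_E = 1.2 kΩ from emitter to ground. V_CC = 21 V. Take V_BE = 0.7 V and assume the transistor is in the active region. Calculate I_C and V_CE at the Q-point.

Thevenize the base divider: V_Th = V_CC·R_2/(R_1+R_2) = 21×4.7/72.7 = 1.36 V, R_Th = R_1‖R_2 = 4.4 kΩ.
Base-emitter loop: V_Th = I_B·R_Th + V_BE + (β+1)I_B·R_E, so I_B = (1.36 − 0.7) / (4.4 + 151×1.2) = 0.00354 mA.
I_C = β·I_B = 150×0.00354 = 0.532 mA, and I_E = (β+1)I_B = 0.535 mA.
V_CE = V_CC − I_C·R_C − I_E·R_E = 21 − 0.532×0.56 − 0.535×1.2 = 20.1 V.
V_CE = 20.1 V > 0.2 V confirms active-region operation.

I_C ≈ 0.53 mA, V_CE ≈ 20 V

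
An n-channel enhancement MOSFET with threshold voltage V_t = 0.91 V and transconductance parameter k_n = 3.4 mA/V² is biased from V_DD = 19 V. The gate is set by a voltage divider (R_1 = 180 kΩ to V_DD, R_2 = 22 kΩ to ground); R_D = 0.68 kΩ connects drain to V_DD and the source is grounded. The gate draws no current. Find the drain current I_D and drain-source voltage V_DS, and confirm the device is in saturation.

V_G = V_DD·R_2/(R_1+R_2) = 19×22/202 = 2.07 V. With the source grounded, V_GS = V_G = 2.07 V.
Assume saturation: I_D = (k_n/2)(V_GS − V_t)² = (3.4/2)×(2.07 − 0.91)² = 1.7×1.16² = 2.28 mA.
V_DS = V_DD − I_D·R_D = 19 − 2.28×0.68 = 17.4 V.
Saturation requires V_DS ≥ V_GS − V_t = 1.16 V; 17.4 ≥ 1.16 ✓.

I_D ≈ 2.3 mA, V_DS ≈ 17 V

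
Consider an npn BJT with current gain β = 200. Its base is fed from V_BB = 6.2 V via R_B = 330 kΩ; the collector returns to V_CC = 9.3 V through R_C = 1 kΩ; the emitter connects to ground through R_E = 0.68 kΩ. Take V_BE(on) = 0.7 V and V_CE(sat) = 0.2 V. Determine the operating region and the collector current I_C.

active; I_C ≈ 2.4 mA

Assume active. Base-emitter loop: I_B = (V_BB − V_BE)/(R_B + (β+1)R_E) = (6.2 − 0.7)/(330 + 201×0.68) = 0.0118 mA.
I_C = β·I_B = 200×0.0118 = 2.36 mA.
V_CE = V_CC − I_C·R_C − I_E·R_E = 9.3 − 2.36×1 − 2.37×0.68 = 5.33 V > V_CE(sat), so the active-region assumption holds.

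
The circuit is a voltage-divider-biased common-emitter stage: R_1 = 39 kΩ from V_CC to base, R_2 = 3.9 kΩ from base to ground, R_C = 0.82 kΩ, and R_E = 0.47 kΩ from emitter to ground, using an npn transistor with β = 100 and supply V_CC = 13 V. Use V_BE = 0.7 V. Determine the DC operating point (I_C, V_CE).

I_C ≈ 0.94 mA, V_CE ≈ 12 V

Thevenize the base divider: V_Th = V_CC·R_2/(R_1+R_2) = 13×3.9/42.9 = 1.18 V, R_Th = R_1‖R_2 = 3.55 kΩ.
Base-emitter loop: V_Th = I_B·R_Th + V_BE + (β+1)I_B·R_E, so I_B = (1.18 − 0.7) / (3.55 + 101×0.47) = 0.00944 mA.
I_C = β·I_B = 100×0.00944 = 0.944 mA, and I_E = (β+1)I_B = 0.954 mA.
V_CE = V_CC − I_C·R_C − I_E·R_E = 13 − 0.944×0.82 − 0.954×0.47 = 11.8 V.
V_CE = 11.8 V > 0.2 V confirms active-region operation.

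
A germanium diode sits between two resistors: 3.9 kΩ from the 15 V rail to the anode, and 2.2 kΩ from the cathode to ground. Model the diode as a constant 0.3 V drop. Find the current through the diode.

The two resistors are in series with the diode, so KVL gives 15 = I·3.9 + 0.3 + I·2.2.
I = (15 − 0.3) / (3.9 + 2.2) kΩ = 14.7 / 6.1 = 2.41 mA.

I ≈ 2.4 mA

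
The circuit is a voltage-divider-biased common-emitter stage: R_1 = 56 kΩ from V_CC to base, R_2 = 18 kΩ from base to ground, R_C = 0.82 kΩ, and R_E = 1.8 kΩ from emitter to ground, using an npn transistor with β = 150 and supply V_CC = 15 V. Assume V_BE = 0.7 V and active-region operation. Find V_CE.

V_CE ≈ 11 V

Thevenize the base divider: V_Th = V_CC·R_2/(R_1+R_2) = 15×18/74 = 3.65 V, R_Th = R_1‖R_2 = 13.6 kΩ.
Base-emitter loop: V_Th = I_B·R_Th + V_BE + (β+1)I_B·R_E, so I_B = (3.65 − 0.7) / (13.6 + 151×1.8) = 0.0103 mA.
I_C = β·I_B = 150×0.0103 = 1.55 mA, and I_E = (β+1)I_B = 1.56 mA.
V_CE = V_CC − I_C·R_C − I_E·R_E = 15 − 1.55×0.82 − 1.56×1.8 = 10.9 V.
V_CE = 10.9 V > 0.2 V confirms active-region operation.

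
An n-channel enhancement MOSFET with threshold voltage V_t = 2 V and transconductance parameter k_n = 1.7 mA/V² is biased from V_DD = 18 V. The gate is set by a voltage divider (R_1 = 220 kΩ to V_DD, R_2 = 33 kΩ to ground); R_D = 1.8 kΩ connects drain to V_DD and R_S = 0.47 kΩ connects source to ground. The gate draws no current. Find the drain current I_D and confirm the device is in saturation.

V_G = V_DD·R_2/(R_1+R_2) = 18×33/253 = 2.35 V.
Assume saturation: I_D = (k_n/2)(V_GS − V_t)² with V_GS = V_G − I_D·R_S = 2.35 − 0.47·I_D.
Substituting gives 0.188·I_D² − 1.28·I_D + 0.103 = 0, with roots I_D = 0.0814 or 6.72 mA.
The root I_D = 6.72 mA gives V_GS = -0.813 V ≤ V_t, so take I_D = 0.0814 mA.
Then V_GS = 2.31 V and V_DS = V_DD − I_D(R_D+R_S) = 18 − 0.0814×2.27 = 17.8 V.
Saturation requires V_DS ≥ V_GS − V_t = 0.31 V; 17.8 ≥ 0.31 ✓.

I_D ≈ 0.081 mA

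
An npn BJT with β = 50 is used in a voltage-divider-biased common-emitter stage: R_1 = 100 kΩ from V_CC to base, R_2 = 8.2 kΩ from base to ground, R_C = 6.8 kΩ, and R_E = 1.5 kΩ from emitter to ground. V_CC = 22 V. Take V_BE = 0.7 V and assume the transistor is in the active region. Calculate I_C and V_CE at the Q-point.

Thevenize the base divider: V_Th = V_CC·R_2/(R_1+R_2) = 22×8.2/108 = 1.67 V, R_Th = R_1‖R_2 = 7.58 kΩ.
Base-emitter loop: V_Th = I_B·R_Th + V_BE + (β+1)I_B·R_E, so I_B = (1.67 − 0.7) / (7.58 + 51×1.5) = 0.0115 mA.
I_C = β·I_B = 50×0.0115 = 0.575 mA, and I_E = (β+1)I_B = 0.587 mA.
V_CE = V_CC − I_C·R_C − I_E·R_E = 22 − 0.575×6.8 − 0.587×1.5 = 17.2 V.
V_CE = 17.2 V > 0.2 V confirms active-region operation.

I_C ≈ 0.58 mA, V_CE ≈ 17 V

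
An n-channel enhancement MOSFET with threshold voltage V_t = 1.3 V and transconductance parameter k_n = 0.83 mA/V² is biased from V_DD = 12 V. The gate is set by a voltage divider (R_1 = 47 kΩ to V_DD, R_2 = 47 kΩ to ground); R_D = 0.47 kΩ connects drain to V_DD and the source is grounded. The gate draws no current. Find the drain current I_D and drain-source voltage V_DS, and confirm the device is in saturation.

V_G = V_DD·R_2/(R_1+R_2) = 12×47/94 = 6 V. With the source grounded, V_GS = V_G = 6 V.
Assume saturation: I_D = (k_n/2)(V_GS − V_t)² = (0.83/2)×(6 − 1.3)² = 0.415×4.7² = 9.17 mA.
V_DS = V_DD − I_D·R_D = 12 − 9.17×0.47 = 7.69 V.
Saturation requires V_DS ≥ V_GS − V_t = 4.7 V; 7.69 ≥ 4.7 ✓.

I_D ≈ 9.2 mA, V_DS ≈ 7.7 V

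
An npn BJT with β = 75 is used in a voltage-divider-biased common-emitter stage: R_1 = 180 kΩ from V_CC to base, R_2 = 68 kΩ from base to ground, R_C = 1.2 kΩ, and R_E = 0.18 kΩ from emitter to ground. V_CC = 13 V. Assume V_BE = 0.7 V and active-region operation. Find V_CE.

V_CE ≈ 8.3 V

Thevenize the base divider: V_Th = V_CC·R_2/(R_1+R_2) = 13×68/248 = 3.56 V, R_Th = R_1‖R_2 = 49.4 kΩ.
Base-emitter loop: V_Th = I_B·R_Th + V_BE + (β+1)I_B·R_E, so I_B = (3.56 − 0.7) / (49.4 + 76×0.18) = 0.0454 mA.
I_C = β·I_B = 75×0.0454 = 3.41 mA, and I_E = (β+1)I_B = 3.45 mA.
V_CE = V_CC − I_C·R_C − I_E·R_E = 13 − 3.41×1.2 − 3.45×0.18 = 8.29 V.
V_CE = 8.29 V > 0.2 V confirms active-region operation.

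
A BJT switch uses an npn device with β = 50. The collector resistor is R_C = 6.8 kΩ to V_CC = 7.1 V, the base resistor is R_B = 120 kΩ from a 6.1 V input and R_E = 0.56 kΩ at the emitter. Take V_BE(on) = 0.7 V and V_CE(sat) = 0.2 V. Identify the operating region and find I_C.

Assume active: I_B = (6.1 − 0.7)/(120 + 51×0.56) = 0.0363 mA, I_C = β·I_B = 1.82 mA.
Then V_CE = 7.1 − 1.82×6.8 − 1.85×0.56 = -6.3 V < 0.2 V — the active assumption fails.
Re-solve with V_CE = 0.2 V. KCL at the emitter: V_E/R_E = (V_BB−0.7−V_E)/R_B + (V_CC−0.2−V_E)/R_C, giving V_E = 0.546 V.
I_C = (V_CC − 0.2 − V_E)/R_C = (6.9 − 0.546)/6.8 = 0.934 mA.
Check: I_B = (5.4 − 0.546)/120 = 0.0405 mA, and β·I_B = 2.02 mA > I_C, confirming saturation.

saturation; I_C ≈ 0.93 mA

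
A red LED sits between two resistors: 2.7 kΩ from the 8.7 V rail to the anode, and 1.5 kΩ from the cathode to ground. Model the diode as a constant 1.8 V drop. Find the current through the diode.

The two resistors are in series with the diode, so KVL gives 8.7 = I·2.7 + 1.8 + I·1.5.
I = (8.7 − 1.8) / (2.7 + 1.5) kΩ = 6.9 / 4.2 = 1.64 mA.

I ≈ 1.6 mA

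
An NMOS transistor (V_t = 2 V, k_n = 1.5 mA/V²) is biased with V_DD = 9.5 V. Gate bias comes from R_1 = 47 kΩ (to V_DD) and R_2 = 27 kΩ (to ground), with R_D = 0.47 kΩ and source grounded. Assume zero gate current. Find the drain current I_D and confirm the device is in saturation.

V_G = V_DD·R_2/(R_1+R_2) = 9.5×27/74 = 3.47 V. With the source grounded, V_GS = V_G = 3.47 V.
Assume saturation: I_D = (k_n/2)(V_GS − V_t)² = (1.5/2)×(3.47 − 2)² = 0.75×1.47² = 1.61 mA.
V_DS = V_DD − I_D·R_D = 9.5 − 1.61×0.47 = 8.74 V.
Saturation requires V_DS ≥ V_GS − V_t = 1.47 V; 8.74 ≥ 1.47 ✓.

I_D ≈ 1.6 mA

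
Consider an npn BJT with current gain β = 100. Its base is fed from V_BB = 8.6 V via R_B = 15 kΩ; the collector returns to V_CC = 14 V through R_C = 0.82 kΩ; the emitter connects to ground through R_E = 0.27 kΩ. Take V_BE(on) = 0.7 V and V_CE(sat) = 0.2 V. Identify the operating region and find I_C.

saturation; I_C ≈ 13 mA

Assume active: I_B = (8.6 − 0.7)/(15 + 101×0.27) = 0.187 mA, I_C = β·I_B = 18.7 mA.
Then V_CE = 14 − 18.7×0.82 − 18.9×0.27 = -6.42 V < 0.2 V — the active assumption fails.
Re-solve with V_CE = 0.2 V. KCL at the emitter: V_E/R_E = (V_BB−0.7−V_E)/R_B + (V_CC−0.2−V_E)/R_C, giving V_E = 3.48 V.
I_C = (V_CC − 0.2 − V_E)/R_C = (13.8 − 3.48)/0.82 = 12.6 mA.
Check: I_B = (7.9 − 3.48)/15 = 0.295 mA, and β·I_B = 29.5 mA > I_C, confirming saturation.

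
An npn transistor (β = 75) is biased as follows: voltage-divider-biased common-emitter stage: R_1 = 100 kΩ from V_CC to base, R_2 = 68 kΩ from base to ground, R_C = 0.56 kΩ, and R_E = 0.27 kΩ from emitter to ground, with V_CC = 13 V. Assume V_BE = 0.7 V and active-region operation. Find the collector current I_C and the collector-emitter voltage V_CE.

Thevenize the base divider: V_Th = V_CC·R_2/(R_1+R_2) = 13×68/168 = 5.26 V, R_Th = R_1‖R_2 = 40.5 kΩ.
Base-emitter loop: V_Th = I_B·R_Th + V_BE + (β+1)I_B·R_E, so I_B = (5.26 − 0.7) / (40.5 + 76×0.27) = 0.0748 mA.
I_C = β·I_B = 75×0.0748 = 5.61 mA, and I_E = (β+1)I_B = 5.68 mA.
V_CE = V_CC − I_C·R_C − I_E·R_E = 13 − 5.61×0.56 − 5.68×0.27 = 8.32 V.
V_CE = 8.32 V > 0.2 V confirms active-region operation.

I_C ≈ 5.6 mA, V_CE ≈ 8.3 V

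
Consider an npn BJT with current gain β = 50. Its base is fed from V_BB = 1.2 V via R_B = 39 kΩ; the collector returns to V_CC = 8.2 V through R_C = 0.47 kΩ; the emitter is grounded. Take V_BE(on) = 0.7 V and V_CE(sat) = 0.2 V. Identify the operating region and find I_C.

active; I_C ≈ 0.64 mA

Assume active. Base-emitter loop: I_B = (V_BB − V_BE)/R_B = (1.2 − 0.7)/39 = 0.0128 mA.
I_C = β·I_B = 50×0.0128 = 0.641 mA.
V_CE = V_CC − I_C·R_C = 8.2 − 0.641×0.47 = 7.9 V > V_CE(sat), so the active-region assumption holds.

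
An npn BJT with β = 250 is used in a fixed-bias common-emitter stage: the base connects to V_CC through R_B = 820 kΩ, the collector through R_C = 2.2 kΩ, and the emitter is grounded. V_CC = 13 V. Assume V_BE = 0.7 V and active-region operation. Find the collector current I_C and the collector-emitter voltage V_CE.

Base loop: V_CC = I_B·R_B + V_BE, so I_B = (13 − 0.7)/820 kΩ = 0.015 mA.
In the active region I_C = β·I_B = 250 × 0.015 = 3.75 mA.
Collector loop: V_CE = V_CC − I_C·R_C = 13 − 3.75×2.2 = 4.75 V.
Since V_CE = 4.75 V > V_CE(sat) ≈ 0.2 V, the transistor is in the active region as assumed.

I_C ≈ 3.8 mA, V_CE ≈ 4.7 V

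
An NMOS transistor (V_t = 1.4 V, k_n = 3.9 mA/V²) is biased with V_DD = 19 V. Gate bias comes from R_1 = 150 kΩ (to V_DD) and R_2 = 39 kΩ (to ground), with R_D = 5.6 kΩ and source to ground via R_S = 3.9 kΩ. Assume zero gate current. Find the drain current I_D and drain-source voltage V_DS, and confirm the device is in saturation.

I_D ≈ 0.51 mA, V_DS ≈ 14 V

V_G = V_DD·R_2/(R_1+R_2) = 19×39/189 = 3.92 V.
Assume saturation: I_D = (k_n/2)(V_GS − V_t)² with V_GS = V_G − I_D·R_S = 3.92 − 3.9·I_D.
Substituting gives 29.7·I_D² − 39.3·I_D + 12.4 = 0, with roots I_D = 0.515 or 0.812 mA.
The root I_D = 0.812 mA gives V_GS = 0.755 V ≤ V_t, so take I_D = 0.515 mA.
Then V_GS = 1.91 V and V_DS = V_DD − I_D(R_D+R_S) = 19 − 0.515×9.5 = 14.1 V.
Saturation requires V_DS ≥ V_GS − V_t = 0.514 V; 14.1 ≥ 0.514 ✓.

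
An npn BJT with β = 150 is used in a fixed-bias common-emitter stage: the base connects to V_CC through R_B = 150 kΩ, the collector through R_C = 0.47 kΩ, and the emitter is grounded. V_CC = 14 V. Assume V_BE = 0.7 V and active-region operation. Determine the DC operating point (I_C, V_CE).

I_C ≈ 13 mA, V_CE ≈ 7.7 V

Base loop: V_CC = I_B·R_B + V_BE, so I_B = (14 − 0.7)/150 kΩ = 0.0887 mA.
In the active region I_C = β·I_B = 150 × 0.0887 = 13.3 mA.
Collector loop: V_CE = V_CC − I_C·R_C = 14 − 13.3×0.47 = 7.75 V.
Since V_CE = 7.75 V > V_CE(sat) ≈ 0.2 V, the transistor is in the active region as assumed.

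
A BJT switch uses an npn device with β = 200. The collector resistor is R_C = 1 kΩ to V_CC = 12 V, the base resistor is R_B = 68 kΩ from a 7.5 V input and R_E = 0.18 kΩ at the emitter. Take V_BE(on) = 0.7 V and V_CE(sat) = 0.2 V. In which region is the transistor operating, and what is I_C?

Assume active: I_B = (7.5 − 0.7)/(68 + 201×0.18) = 0.0653 mA, I_C = β·I_B = 13.1 mA.
Then V_CE = 12 − 13.1×1 − 13.1×0.18 = -3.42 V < 0.2 V — the active assumption fails.
Re-solve with V_CE = 0.2 V. KCL at the emitter: V_E/R_E = (V_BB−0.7−V_E)/R_B + (V_CC−0.2−V_E)/R_C, giving V_E = 1.81 V.
I_C = (V_CC − 0.2 − V_E)/R_C = (11.8 − 1.81)/1 = 9.99 mA.
Check: I_B = (6.8 − 1.81)/68 = 0.0734 mA, and β·I_B = 14.7 mA > I_C, confirming saturation.

saturation; I_C ≈ 10 mA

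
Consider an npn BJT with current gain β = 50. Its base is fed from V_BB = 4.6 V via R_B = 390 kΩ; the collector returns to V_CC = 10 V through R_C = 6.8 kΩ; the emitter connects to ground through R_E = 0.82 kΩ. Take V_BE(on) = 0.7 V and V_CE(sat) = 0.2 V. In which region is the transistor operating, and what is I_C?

Assume active. Base-emitter loop: I_B = (V_BB − V_BE)/(R_B + (β+1)R_E) = (4.6 − 0.7)/(390 + 51×0.82) = 0.00903 mA.
I_C = β·I_B = 50×0.00903 = 0.452 mA.
V_CE = V_CC − I_C·R_C − I_E·R_E = 10 − 0.452×6.8 − 0.461×0.82 = 6.55 V > V_CE(sat), so the active-region assumption holds.

active; I_C ≈ 0.45 mA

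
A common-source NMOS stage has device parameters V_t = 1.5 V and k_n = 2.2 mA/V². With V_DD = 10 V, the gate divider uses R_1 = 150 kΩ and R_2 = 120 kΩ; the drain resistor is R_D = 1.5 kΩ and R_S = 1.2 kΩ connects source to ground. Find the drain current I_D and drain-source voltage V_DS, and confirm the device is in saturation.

V_G = V_DD·R_2/(R_1+R_2) = 10×120/270 = 4.44 V.
Assume saturation: I_D = (k_n/2)(V_GS − V_t)² with V_GS = V_G − I_D·R_S = 4.44 − 1.2·I_D.
Substituting gives 1.58·I_D² − 8.77·I_D + 9.54 = 0, with roots I_D = 1.49 or 4.05 mA.
The root I_D = 4.05 mA gives V_GS = -0.42 V ≤ V_t, so take I_D = 1.49 mA.
Then V_GS = 2.66 V and V_DS = V_DD − I_D(R_D+R_S) = 10 − 1.49×2.7 = 5.99 V.
Saturation requires V_DS ≥ V_GS − V_t = 1.16 V; 5.99 ≥ 1.16 ✓.

I_D ≈ 1.5 mA, V_DS ≈ 6 V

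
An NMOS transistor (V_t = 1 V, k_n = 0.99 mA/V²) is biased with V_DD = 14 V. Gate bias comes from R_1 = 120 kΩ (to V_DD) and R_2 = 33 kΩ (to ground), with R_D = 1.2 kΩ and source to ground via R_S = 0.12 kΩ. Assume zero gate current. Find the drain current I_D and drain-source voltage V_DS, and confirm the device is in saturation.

V_G = V_DD·R_2/(R_1+R_2) = 14×33/153 = 3.02 V.
Assume saturation: I_D = (k_n/2)(V_GS − V_t)² with V_GS = V_G − I_D·R_S = 3.02 − 0.12·I_D.
Substituting gives 0.00713·I_D² − 1.24·I_D + 2.02 = 0, with roots I_D = 1.64 or 172 mA.
The root I_D = 172 mA gives V_GS = -17.7 V ≤ V_t, so take I_D = 1.64 mA.
Then V_GS = 2.82 V and V_DS = V_DD − I_D(R_D+R_S) = 14 − 1.64×1.32 = 11.8 V.
Saturation requires V_DS ≥ V_GS − V_t = 1.82 V; 11.8 ≥ 1.82 ✓.

I_D ≈ 1.6 mA, V_DS ≈ 12 V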